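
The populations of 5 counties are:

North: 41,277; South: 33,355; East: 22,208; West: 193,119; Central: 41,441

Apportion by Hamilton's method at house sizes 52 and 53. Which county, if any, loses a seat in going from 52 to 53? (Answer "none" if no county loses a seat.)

East

At 52 seats: North 6, South 5, East 4, West 30, Central 7.
At 53 seats: North 7, South 5, East 3, West 31, Central 7.
East drops from 4 to 3.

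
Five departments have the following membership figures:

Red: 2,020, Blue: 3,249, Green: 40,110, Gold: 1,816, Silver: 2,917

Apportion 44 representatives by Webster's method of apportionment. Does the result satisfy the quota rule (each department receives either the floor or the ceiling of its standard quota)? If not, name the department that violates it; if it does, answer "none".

Green

Standard quotas: Red 1.774, Blue 2.853, Green 35.218, Gold 1.595, Silver 2.561.
Webster allocation: Red 2, Blue 3, Green 34, Gold 2, Silver 3.
Green has quota 35.218 (lower 35, upper 36) but receives 34 — outside the quota interval.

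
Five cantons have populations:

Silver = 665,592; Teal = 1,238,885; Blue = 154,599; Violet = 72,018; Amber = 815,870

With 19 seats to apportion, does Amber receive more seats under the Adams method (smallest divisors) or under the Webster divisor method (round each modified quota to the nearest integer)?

Adams: Silver 4, Teal 8, Blue 1, Violet 1, Amber 5.
Webster: Silver 4, Teal 8, Blue 1, Violet 0, Amber 6.
Amber gets 5 under Adams and 6 under Webster.

Webster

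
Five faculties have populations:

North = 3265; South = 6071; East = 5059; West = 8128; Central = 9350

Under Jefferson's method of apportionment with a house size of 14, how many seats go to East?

Standard divisor 31873/14 ≈ 2276.643; standard quotas: North 1.434, South 2.667, East 2.222, West 3.570, Central 4.107.
Rounding down gives 1, 2, 2, 3, 4 = 12 seats, so the divisor must be adjusted.
With modified divisor 1900: modified quotas North 1.718, South 3.195, East 2.663, West 4.278, Central 4.921.
Rounding down: North 1, South 3, East 2, West 4, Central 4 (total 14).
East receives 2.

2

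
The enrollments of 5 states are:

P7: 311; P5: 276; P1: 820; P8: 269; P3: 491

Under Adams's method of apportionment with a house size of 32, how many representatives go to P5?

Standard divisor 2167/32 ≈ 67.719; standard quotas: P7 4.593, P5 4.076, P1 12.109, P8 3.972, P3 7.251.
Rounding up gives 5, 5, 13, 4, 8 = 35 seats, so the divisor must be adjusted.
With modified divisor 72: modified quotas P7 4.319, P5 3.833, P1 11.389, P8 3.736, P3 6.819.
Rounding up: P7 5, P5 4, P1 12, P8 4, P3 7 (total 32).
P5 receives 4.

4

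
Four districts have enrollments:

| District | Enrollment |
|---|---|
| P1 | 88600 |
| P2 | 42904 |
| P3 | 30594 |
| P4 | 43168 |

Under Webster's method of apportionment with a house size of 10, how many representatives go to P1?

Standard divisor 205266/10 ≈ 20526.6; standard quotas: P1 4.316, P2 2.090, P3 1.490, P4 2.103.
Rounding to the nearest integer gives 4, 2, 1, 2 = 9 seats, so the divisor must be adjusted.
With modified divisor 20000: modified quotas P1 4.430, P2 2.145, P3 1.530, P4 2.158.
Rounding to the nearest integer: P1 4, P2 2, P3 2, P4 2 (total 10).
P1 receives 4.

4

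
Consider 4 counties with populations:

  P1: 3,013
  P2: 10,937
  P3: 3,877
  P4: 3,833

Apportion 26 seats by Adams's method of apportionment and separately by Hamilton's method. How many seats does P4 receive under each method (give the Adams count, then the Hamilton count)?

Adams: P1 4, P2 12, P3 5, P4 5.
Hamilton: P1 4, P2 13, P3 5, P4 4.
P4 gets 5 under Adams and 4 under Hamilton.

5 and 4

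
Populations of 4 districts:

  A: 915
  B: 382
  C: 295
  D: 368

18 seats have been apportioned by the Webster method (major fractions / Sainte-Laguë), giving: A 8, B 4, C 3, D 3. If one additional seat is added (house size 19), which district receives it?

A

Priority for the next seat is population ÷ (current seats + 0.5).
Priorities: A 107.647, B 84.889, C 84.286, D 105.143.
Highest priority: A.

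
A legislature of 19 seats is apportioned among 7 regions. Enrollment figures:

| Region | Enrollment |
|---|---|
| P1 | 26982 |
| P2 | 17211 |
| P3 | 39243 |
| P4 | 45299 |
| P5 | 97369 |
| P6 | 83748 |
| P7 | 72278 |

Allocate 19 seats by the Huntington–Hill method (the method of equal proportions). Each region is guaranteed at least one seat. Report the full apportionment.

With divisor 19972: modified quotas P1 1.351, P2 0.862, P3 1.965, P4 2.268, P5 4.875, P6 4.193, P7 3.619.
Geometric-mean thresholds: P1 √(1·2)=1.414, P2 (min 1), P3 √(1·2)=1.414, P4 √(2·3)=2.449, P5 √(4·5)=4.472, P6 √(4·5)=4.472, P7 √(3·4)=3.464.
Each quota rounded against its threshold gives P1 1, P2 1, P3 2, P4 2, P5 5, P6 4, P7 4 (total 19).

P1 1, P2 1, P3 2, P4 2, P5 5, P6 4, P7 4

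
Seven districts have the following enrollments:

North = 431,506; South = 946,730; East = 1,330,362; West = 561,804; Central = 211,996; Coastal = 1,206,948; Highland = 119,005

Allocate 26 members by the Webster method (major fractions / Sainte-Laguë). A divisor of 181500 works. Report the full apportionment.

North: 2; South: 5; East: 7; West: 3; Central: 1; Coastal: 7; Highland: 1

With modified divisor 181500: modified quotas North 2.377, South 5.216, East 7.330, West 3.095, Central 1.168, Coastal 6.650, Highland 0.656.
Rounding to the nearest integer: North 2, South 5, East 7, West 3, Central 1, Coastal 7, Highland 1 (total 26).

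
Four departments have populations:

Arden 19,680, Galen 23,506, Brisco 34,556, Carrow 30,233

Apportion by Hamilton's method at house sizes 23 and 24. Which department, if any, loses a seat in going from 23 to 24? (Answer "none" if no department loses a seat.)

none

At 23 seats: Arden 4, Galen 5, Brisco 7, Carrow 7.
At 24 seats: Arden 4, Galen 5, Brisco 8, Carrow 7.
No department's allocation decreased.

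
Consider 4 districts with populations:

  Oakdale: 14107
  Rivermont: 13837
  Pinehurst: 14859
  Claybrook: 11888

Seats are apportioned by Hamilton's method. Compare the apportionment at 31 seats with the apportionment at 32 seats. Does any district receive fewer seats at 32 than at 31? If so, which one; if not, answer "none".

At 31 seats: Oakdale 8, Rivermont 8, Pinehurst 8, Claybrook 7.
At 32 seats: Oakdale 8, Rivermont 8, Pinehurst 9, Claybrook 7.
No district's allocation decreased.

none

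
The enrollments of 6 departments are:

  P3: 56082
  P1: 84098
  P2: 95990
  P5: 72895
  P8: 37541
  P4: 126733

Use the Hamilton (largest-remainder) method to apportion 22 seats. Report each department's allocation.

The standard divisor is 473339/22 ≈ 21515.409.
Standard quotas: P3 2.6066, P1 3.9087, P2 4.4615, P5 3.3880, P8 1.7448, P4 5.8903.
Lower quotas: P3 2, P1 3, P2 4, P5 3, P8 1, P4 5 (sum 18, leaving 4 seats).
Remainders in descending order: P1 0.9087, P4 0.8903, P8 0.7448, P3 0.6066, P2 0.4615, P5 0.3880.
Largest remainders: P1, P4, P8, P3 receive the extra seats.

P3: 3; P1: 4; P2: 4; P5: 3; P8: 2; P4: 6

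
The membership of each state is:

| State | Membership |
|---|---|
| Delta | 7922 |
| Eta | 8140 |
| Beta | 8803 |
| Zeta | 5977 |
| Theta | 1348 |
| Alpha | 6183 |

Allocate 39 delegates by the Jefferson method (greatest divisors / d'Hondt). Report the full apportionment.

Standard divisor 38373/39 ≈ 983.923; standard quotas: Delta 8.051, Eta 8.273, Beta 8.947, Zeta 6.075, Theta 1.370, Alpha 6.284.
Rounding down gives 8, 8, 8, 6, 1, 6 = 37 seats, so the divisor must be adjusted.
With modified divisor 900: modified quotas Delta 8.802, Eta 9.044, Beta 9.781, Zeta 6.641, Theta 1.498, Alpha 6.870.
Rounding down: Delta 8, Eta 9, Beta 9, Zeta 6, Theta 1, Alpha 6 (total 39).

Delta: 8; Eta: 9; Beta: 9; Zeta: 6; Theta: 1; Alpha: 6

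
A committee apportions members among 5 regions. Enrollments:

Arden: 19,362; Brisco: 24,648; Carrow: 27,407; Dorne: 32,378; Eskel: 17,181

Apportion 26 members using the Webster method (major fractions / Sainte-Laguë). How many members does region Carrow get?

6

Standard divisor 120976/26 ≈ 4652.923; standard quotas: Arden 4.161, Brisco 5.297, Carrow 5.890, Dorne 6.959, Eskel 3.693.
Rounding to the nearest integer gives Arden 4, Brisco 5, Carrow 6, Dorne 7, Eskel 4 — total 26, matching the house size, so no adjustment is needed.
Carrow receives 6.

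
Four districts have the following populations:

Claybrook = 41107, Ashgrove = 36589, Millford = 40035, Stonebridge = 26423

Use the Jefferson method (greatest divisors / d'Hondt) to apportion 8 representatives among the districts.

Standard divisor 144154/8 ≈ 18019.25; standard quotas: Claybrook 2.281, Ashgrove 2.031, Millford 2.222, Stonebridge 1.466.
Rounding down gives 2, 2, 2, 1 = 7 seats, so the divisor must be adjusted.
With modified divisor 13500: modified quotas Claybrook 3.045, Ashgrove 2.710, Millford 2.966, Stonebridge 1.957.
Rounding down: Claybrook 3, Ashgrove 2, Millford 2, Stonebridge 1 (total 8).

Claybrook 3, Ashgrove 2, Millford 2, Stonebridge 1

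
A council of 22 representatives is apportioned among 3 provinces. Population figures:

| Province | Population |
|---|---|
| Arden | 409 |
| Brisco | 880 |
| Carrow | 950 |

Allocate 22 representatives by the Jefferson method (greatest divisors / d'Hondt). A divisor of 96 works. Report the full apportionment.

With modified divisor 96: modified quotas Arden 4.260, Brisco 9.167, Carrow 9.896.
Rounding down: Arden 4, Brisco 9, Carrow 9 (total 22).

Arden: 4; Brisco: 9; Carrow: 9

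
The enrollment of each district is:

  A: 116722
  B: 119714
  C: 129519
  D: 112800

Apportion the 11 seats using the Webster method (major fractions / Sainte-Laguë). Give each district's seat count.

A: 3; B: 3; C: 3; D: 2

Standard divisor 478755/11 ≈ 43523.182; standard quotas: A 2.682, B 2.751, C 2.976, D 2.592.
Rounding to the nearest integer gives 3, 3, 3, 3 = 12 seats, so the divisor must be adjusted.
With modified divisor 45900: modified quotas A 2.543, B 2.608, C 2.822, D 2.458.
Rounding to the nearest integer: A 3, B 3, C 3, D 2 (total 11).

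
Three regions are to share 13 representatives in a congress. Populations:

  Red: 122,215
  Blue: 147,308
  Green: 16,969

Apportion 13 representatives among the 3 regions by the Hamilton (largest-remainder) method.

Red: 5; Blue: 7; Green: 1

Total 286492; standard divisor 286492/13 ≈ 22037.846.
Standard quotas: Red 5.5457, Blue 6.6843, Green 0.7700.
Lower quotas: Red 5, Blue 6, Green 0 (sum 11, leaving 2 seats).
Remainders in descending order: Green 0.7700, Blue 0.6843, Red 0.5457.
Largest remainders: Green, Blue receive the extra seats.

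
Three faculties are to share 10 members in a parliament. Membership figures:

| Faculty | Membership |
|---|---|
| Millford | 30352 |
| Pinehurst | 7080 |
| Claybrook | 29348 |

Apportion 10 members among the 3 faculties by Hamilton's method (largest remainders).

Total 66780; standard divisor 66780/10 = 6678.
Standard quotas: Millford 4.5451, Pinehurst 1.0602, Claybrook 4.3947.
Lower quotas: Millford 4, Pinehurst 1, Claybrook 4 (sum 9, leaving 1 seat).
Remainders in descending order: Millford 0.5451, Claybrook 0.3947, Pinehurst 0.0602.
The surplus seat goes to Millford.

Millford=5, Pinehurst=1, Claybrook=4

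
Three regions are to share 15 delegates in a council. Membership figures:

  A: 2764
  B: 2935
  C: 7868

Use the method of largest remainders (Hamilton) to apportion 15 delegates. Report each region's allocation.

A: 3, B: 3, C: 9

The standard divisor is 13567/15 ≈ 904.467.
Standard quotas: A 3.0559, B 3.2450, C 8.6990.
Lower quotas: A 3, B 3, C 8 (sum 14, leaving 1 seat).
Remainders in descending order: C 0.6990, B 0.2450, A 0.0559.
Largest remainder: C receives the extra seat.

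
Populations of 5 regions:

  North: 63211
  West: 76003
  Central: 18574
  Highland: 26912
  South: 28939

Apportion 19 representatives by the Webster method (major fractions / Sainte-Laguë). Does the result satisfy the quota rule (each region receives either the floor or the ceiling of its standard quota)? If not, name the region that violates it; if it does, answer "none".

none

Standard quotas: North 5.622, West 6.759, Central 1.652, Highland 2.393, South 2.574.
Webster allocation: North 5, West 7, Central 2, Highland 2, South 3.
Every allocation lies between the lower and upper quota.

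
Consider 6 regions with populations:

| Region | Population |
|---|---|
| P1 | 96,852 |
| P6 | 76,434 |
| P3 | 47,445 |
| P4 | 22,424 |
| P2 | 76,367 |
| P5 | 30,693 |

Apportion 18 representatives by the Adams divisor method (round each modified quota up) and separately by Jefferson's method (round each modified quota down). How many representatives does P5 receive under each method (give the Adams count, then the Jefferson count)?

Adams: P1 5, P6 4, P3 2, P4 1, P2 4, P5 2.
Jefferson: P1 6, P6 4, P3 2, P4 1, P2 4, P5 1.
P5 gets 2 under Adams and 1 under Jefferson.

2 and 1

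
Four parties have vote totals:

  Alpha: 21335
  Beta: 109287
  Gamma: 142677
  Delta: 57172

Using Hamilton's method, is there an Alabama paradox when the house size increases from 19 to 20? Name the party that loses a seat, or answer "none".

At 19 seats: Alpha 1, Beta 6, Gamma 8, Delta 4.
At 20 seats: Alpha 1, Beta 7, Gamma 9, Delta 3.
Delta drops from 4 to 3.

Delta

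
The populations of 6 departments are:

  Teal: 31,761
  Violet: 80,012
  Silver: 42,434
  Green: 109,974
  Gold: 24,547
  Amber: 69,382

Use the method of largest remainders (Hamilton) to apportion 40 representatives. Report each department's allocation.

Standard divisor: 358110 ÷ 40 ≈ 8952.75.
Standard quotas: Teal 3.5476, Violet 8.9371, Silver 4.7398, Green 12.2838, Gold 2.7418, Amber 7.7498.
Lower quotas: Teal 3, Violet 8, Silver 4, Green 12, Gold 2, Amber 7 (sum 36, leaving 4 seats).
Remainders in descending order: Violet 0.9371, Amber 0.7498, Gold 0.7418, Silver 0.7398, Teal 0.5476, Green 0.2838.
The surplus seats go to Violet, Amber, Gold, Silver.

Teal 3, Violet 9, Silver 5, Green 12, Gold 3, Amber 8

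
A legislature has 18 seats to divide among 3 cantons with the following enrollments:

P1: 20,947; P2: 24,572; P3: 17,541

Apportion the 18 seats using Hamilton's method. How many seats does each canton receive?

P1=6, P2=7, P3=5

Total 63060; standard divisor 63060/18 ≈ 3503.333.
Standard quotas: P1 5.9792, P2 7.0139, P3 5.0069.
Lower quotas: P1 5, P2 7, P3 5 (sum 17, leaving 1 seat).
Remainders in descending order: P1 0.9792, P2 0.0139, P3 0.0069.
Largest remainder: P1 receives the extra seat.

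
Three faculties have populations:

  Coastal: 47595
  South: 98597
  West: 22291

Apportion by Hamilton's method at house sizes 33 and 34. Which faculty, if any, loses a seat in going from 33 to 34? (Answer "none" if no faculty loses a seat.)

At 33 seats: Coastal 9, South 19, West 5.
At 34 seats: Coastal 10, South 20, West 4.
West drops from 5 to 4.

West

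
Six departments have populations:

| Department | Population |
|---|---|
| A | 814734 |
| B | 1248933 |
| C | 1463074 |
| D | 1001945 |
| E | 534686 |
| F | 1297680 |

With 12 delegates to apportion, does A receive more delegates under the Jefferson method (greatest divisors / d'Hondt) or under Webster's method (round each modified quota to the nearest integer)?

Jefferson: A 1, B 2, C 3, D 2, E 1, F 3.
Webster: A 2, B 2, C 3, D 2, E 1, F 2.
A gets 1 under Jefferson and 2 under Webster.

Webster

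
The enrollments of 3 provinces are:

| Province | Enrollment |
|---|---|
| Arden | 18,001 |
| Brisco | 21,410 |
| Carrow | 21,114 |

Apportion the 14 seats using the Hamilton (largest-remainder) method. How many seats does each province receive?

The standard divisor is 60525/14 ≈ 4323.214.
Standard quotas: Arden 4.1638, Brisco 4.9523, Carrow 4.8839.
Lower quotas: Arden 4, Brisco 4, Carrow 4 (sum 12, leaving 2 seats).
Remainders in descending order: Brisco 0.9523, Carrow 0.8839, Arden 0.1638.
The surplus seats go to Brisco, Carrow.

Arden 4, Brisco 5, Carrow 5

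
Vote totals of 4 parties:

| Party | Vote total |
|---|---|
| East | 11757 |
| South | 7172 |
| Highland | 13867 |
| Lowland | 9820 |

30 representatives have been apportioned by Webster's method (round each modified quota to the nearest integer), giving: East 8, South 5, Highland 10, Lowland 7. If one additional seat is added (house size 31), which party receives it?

Priority for the next seat is population ÷ (current seats + 0.5).
Priorities: East 1383.176, South 1304.000, Highland 1320.667, Lowland 1309.333.
Highest priority: East.

East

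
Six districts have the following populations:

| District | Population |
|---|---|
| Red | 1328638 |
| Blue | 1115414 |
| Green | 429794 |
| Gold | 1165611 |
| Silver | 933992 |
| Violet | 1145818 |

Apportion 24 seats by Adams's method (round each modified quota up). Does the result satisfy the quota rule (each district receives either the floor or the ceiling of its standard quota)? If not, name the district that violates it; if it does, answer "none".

none

Standard quotas: Red 5.211, Blue 4.375, Green 1.686, Gold 4.572, Silver 3.663, Violet 4.494.
Adams allocation: Red 5, Blue 4, Green 2, Gold 5, Silver 4, Violet 4.
Every allocation lies between the lower and upper quota.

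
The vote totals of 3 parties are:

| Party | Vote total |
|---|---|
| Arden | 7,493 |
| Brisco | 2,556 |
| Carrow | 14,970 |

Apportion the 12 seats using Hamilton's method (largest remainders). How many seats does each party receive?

Standard divisor: 25019 ÷ 12 ≈ 2084.917.
Standard quotas: Arden 3.5939, Brisco 1.2259, Carrow 7.1801.
Lower quotas: Arden 3, Brisco 1, Carrow 7 (sum 11, leaving 1 seat).
Remainders in descending order: Arden 0.5939, Brisco 0.2259, Carrow 0.1801.
Largest remainder: Arden receives the extra seat.

Arden 4, Brisco 1, Carrow 7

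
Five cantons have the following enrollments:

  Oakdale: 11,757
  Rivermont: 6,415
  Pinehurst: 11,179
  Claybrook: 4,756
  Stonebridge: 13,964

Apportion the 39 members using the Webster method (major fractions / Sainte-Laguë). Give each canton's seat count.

Standard divisor 48071/39 ≈ 1232.59; standard quotas: Oakdale 9.538, Rivermont 5.204, Pinehurst 9.070, Claybrook 3.859, Stonebridge 11.329.
Rounding to the nearest integer gives Oakdale 10, Rivermont 5, Pinehurst 9, Claybrook 4, Stonebridge 11 — total 39, matching the house size, so no adjustment is needed.

Oakdale: 10; Rivermont: 5; Pinehurst: 9; Claybrook: 4; Stonebridge: 11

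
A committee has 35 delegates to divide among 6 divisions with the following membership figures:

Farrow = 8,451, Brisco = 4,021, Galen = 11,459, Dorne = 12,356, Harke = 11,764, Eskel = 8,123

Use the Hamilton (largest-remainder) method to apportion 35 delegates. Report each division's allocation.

The standard divisor is 56174/35 ≈ 1604.971.
Standard quotas: Farrow 5.2655, Brisco 2.5053, Galen 7.1397, Dorne 7.6986, Harke 7.3297, Eskel 5.0611.
Lower quotas: Farrow 5, Brisco 2, Galen 7, Dorne 7, Harke 7, Eskel 5 (sum 33, leaving 2 seats).
Remainders in descending order: Dorne 0.6986, Brisco 0.5053, Harke 0.3297, Farrow 0.2655, Galen 0.1397, Eskel 0.0611.
The surplus seats go to Dorne, Brisco.

Farrow 5, Brisco 3, Galen 7, Dorne 8, Harke 7, Eskel 5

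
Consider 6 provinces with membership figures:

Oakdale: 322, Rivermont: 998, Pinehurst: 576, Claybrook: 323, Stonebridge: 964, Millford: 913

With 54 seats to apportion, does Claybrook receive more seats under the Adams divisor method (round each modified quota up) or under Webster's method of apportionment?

Adams

Adams: Oakdale 4, Rivermont 13, Pinehurst 8, Claybrook 5, Stonebridge 12, Millford 12.
Webster: Oakdale 4, Rivermont 13, Pinehurst 8, Claybrook 4, Stonebridge 13, Millford 12.
Claybrook gets 5 under Adams and 4 under Webster.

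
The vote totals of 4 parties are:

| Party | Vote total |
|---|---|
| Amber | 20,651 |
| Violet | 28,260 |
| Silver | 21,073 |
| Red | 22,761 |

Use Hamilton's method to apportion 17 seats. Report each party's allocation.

Amber 4; Violet 5; Silver 4; Red 4

Total 92745; standard divisor 92745/17 ≈ 5455.588.
Standard quotas: Amber 3.7853, Violet 5.1800, Silver 3.8626, Red 4.1721.
Lower quotas: Amber 3, Violet 5, Silver 3, Red 4 (sum 15, leaving 2 seats).
Remainders in descending order: Silver 0.8626, Amber 0.7853, Violet 0.1800, Red 0.1721.
Largest remainders: Silver, Amber receive the extra seats.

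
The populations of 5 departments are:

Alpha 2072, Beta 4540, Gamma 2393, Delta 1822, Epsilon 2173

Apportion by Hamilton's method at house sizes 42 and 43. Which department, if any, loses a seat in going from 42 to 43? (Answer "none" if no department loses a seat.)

none

At 42 seats: Alpha 7, Beta 14, Gamma 8, Delta 6, Epsilon 7.
At 43 seats: Alpha 7, Beta 15, Gamma 8, Delta 6, Epsilon 7.
No department's allocation decreased.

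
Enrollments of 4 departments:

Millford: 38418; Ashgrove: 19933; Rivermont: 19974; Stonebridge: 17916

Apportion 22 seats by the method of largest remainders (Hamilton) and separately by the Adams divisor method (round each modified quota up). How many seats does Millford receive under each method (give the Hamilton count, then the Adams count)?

Hamilton: Millford 9, Ashgrove 4, Rivermont 5, Stonebridge 4.
Adams: Millford 8, Ashgrove 5, Rivermont 5, Stonebridge 4.
Millford gets 9 under Hamilton and 8 under Adams.

9 and 8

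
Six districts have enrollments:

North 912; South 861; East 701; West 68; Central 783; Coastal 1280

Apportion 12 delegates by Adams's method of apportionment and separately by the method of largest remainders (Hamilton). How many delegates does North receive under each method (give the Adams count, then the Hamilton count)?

Adams: North 2, South 2, East 2, West 1, Central 2, Coastal 3.
Hamilton: North 3, South 2, East 2, West 0, Central 2, Coastal 3.
North gets 2 under Adams and 3 under Hamilton.

2 and 3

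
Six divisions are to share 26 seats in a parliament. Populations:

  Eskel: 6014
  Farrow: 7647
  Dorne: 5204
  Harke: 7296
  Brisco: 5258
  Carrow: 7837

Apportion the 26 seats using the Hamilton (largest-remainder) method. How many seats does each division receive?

Eskel: 4, Farrow: 5, Dorne: 3, Harke: 5, Brisco: 4, Carrow: 5

Total 39256; standard divisor 39256/26 ≈ 1509.846.
Standard quotas: Eskel 3.9832, Farrow 5.0648, Dorne 3.4467, Harke 4.8323, Brisco 3.4825, Carrow 5.1906.
Lower quotas: Eskel 3, Farrow 5, Dorne 3, Harke 4, Brisco 3, Carrow 5 (sum 23, leaving 3 seats).
Remainders in descending order: Eskel 0.9832, Harke 0.8323, Brisco 0.4825, Dorne 0.4467, Carrow 0.1906, Farrow 0.0648.
Largest remainders: Eskel, Harke, Brisco receive the extra seats.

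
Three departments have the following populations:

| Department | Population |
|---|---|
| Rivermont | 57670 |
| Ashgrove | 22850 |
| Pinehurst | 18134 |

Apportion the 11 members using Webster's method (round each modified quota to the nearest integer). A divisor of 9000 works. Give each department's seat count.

With modified divisor 9000: modified quotas Rivermont 6.408, Ashgrove 2.539, Pinehurst 2.015.
Rounding to the nearest integer: Rivermont 6, Ashgrove 3, Pinehurst 2 (total 11).

Rivermont: 6; Ashgrove: 3; Pinehurst: 2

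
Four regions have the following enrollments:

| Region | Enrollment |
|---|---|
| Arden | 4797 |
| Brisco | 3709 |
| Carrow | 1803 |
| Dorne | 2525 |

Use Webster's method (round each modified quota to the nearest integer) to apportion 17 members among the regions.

Standard divisor 12834/17 ≈ 754.941; standard quotas: Arden 6.354, Brisco 4.913, Carrow 2.388, Dorne 3.345.
Rounding to the nearest integer gives 6, 5, 2, 3 = 16 seats, so the divisor must be adjusted.
With modified divisor 730: modified quotas Arden 6.571, Brisco 5.081, Carrow 2.470, Dorne 3.459.
Rounding to the nearest integer: Arden 7, Brisco 5, Carrow 2, Dorne 3 (total 17).

Arden: 7, Brisco: 5, Carrow: 2, Dorne: 3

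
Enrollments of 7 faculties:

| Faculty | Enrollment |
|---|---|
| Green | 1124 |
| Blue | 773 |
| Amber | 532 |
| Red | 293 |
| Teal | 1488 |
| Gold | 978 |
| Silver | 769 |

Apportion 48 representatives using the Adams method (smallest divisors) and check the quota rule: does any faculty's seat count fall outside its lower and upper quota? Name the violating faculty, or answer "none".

none

Standard quotas: Green 9.057, Blue 6.229, Amber 4.287, Red 2.361, Teal 11.990, Gold 7.880, Silver 6.196.
Adams allocation: Green 9, Blue 6, Amber 4, Red 3, Teal 12, Gold 8, Silver 6.
Every allocation lies between the lower and upper quota.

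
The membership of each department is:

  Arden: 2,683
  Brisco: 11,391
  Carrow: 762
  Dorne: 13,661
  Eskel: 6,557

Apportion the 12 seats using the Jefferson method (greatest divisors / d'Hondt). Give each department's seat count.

Standard divisor 35054/12 ≈ 2921.167; standard quotas: Arden 0.918, Brisco 3.899, Carrow 0.261, Dorne 4.677, Eskel 2.245.
Rounding down gives 0, 3, 0, 4, 2 = 9 seats, so the divisor must be adjusted.
With modified divisor 2500: modified quotas Arden 1.073, Brisco 4.556, Carrow 0.305, Dorne 5.464, Eskel 2.623.
Rounding down: Arden 1, Brisco 4, Carrow 0, Dorne 5, Eskel 2 (total 12).

Arden=1; Brisco=4; Carrow=0; Dorne=5; Eskel=2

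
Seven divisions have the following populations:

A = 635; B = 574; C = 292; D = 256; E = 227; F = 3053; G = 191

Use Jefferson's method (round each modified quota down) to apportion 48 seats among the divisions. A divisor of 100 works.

A 6, B 5, C 2, D 2, E 2, F 30, G 1

With modified divisor 100: modified quotas A 6.350, B 5.740, C 2.920, D 2.560, E 2.270, F 30.530, G 1.910.
Rounding down: A 6, B 5, C 2, D 2, E 2, F 30, G 1 (total 48).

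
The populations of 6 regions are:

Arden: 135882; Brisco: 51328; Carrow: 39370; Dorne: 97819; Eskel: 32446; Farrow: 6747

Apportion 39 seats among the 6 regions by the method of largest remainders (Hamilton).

Arden 15, Brisco 6, Carrow 4, Dorne 10, Eskel 3, Farrow 1

Total 363592; standard divisor 363592/39 ≈ 9322.872.
Standard quotas: Arden 14.5751, Brisco 5.5056, Carrow 4.2229, Dorne 10.4924, Eskel 3.4803, Farrow 0.7237.
Lower quotas: Arden 14, Brisco 5, Carrow 4, Dorne 10, Eskel 3, Farrow 0 (sum 36, leaving 3 seats).
Remainders in descending order: Farrow 0.7237, Arden 0.5751, Brisco 0.5056, Dorne 0.4924, Eskel 0.4803, Carrow 0.2229.
The surplus seats go to Farrow, Arden, Brisco.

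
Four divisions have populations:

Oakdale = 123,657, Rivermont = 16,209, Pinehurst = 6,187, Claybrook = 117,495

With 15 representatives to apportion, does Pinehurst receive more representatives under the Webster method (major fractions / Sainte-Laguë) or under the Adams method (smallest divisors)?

Adams

Webster: Oakdale 7, Rivermont 1, Pinehurst 0, Claybrook 7.
Adams: Oakdale 7, Rivermont 1, Pinehurst 1, Claybrook 6.
Pinehurst gets 0 under Webster and 1 under Adams.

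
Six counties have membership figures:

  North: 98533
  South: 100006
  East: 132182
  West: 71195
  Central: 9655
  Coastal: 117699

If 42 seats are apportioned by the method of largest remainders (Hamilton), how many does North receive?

8

The standard divisor is 529270/42 ≈ 12601.667.
Standard quotas: North 7.8190, South 7.9359, East 10.4892, West 5.6496, Central 0.7662, Coastal 9.3400.
Lower quotas: North 7, South 7, East 10, West 5, Central 0, Coastal 9 (sum 38, leaving 4 seats).
Remainders in descending order: South 0.9359, North 0.8190, Central 0.7662, West 0.6496, East 0.4892, Coastal 0.3400.
Largest remainders: South, North, Central, West receive the extra seats.
North receives 8.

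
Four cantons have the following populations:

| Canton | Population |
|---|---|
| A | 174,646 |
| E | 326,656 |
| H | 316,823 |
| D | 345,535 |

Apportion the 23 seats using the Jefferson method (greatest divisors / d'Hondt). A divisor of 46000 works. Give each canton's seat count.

A 3; E 7; H 6; D 7

With modified divisor 46000: modified quotas A 3.797, E 7.101, H 6.887, D 7.512.
Rounding down: A 3, E 7, H 6, D 7 (total 23).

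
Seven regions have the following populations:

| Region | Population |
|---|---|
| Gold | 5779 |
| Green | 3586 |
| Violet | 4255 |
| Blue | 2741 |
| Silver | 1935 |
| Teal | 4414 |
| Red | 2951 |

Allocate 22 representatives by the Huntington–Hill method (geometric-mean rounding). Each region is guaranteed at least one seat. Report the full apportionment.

With divisor 1217: modified quotas Gold 4.749, Green 2.947, Violet 3.496, Blue 2.252, Silver 1.590, Teal 3.627, Red 2.425.
Geometric-mean thresholds: Gold √(4·5)=4.472, Green √(2·3)=2.449, Violet √(3·4)=3.464, Blue √(2·3)=2.449, Silver √(1·2)=1.414, Teal √(3·4)=3.464, Red √(2·3)=2.449.
Each quota rounded against its threshold gives Gold 5, Green 3, Violet 4, Blue 2, Silver 2, Teal 4, Red 2 (total 22).

Gold 5, Green 3, Violet 4, Blue 2, Silver 2, Teal 4, Red 2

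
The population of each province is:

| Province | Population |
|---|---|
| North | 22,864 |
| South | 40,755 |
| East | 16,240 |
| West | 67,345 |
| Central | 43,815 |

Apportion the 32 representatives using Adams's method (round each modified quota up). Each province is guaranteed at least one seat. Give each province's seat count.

North: 4; South: 7; East: 3; West: 11; Central: 7

Standard divisor 191019/32 ≈ 5969.344; standard quotas: North 3.830, South 6.827, East 2.721, West 11.282, Central 7.340.
Rounding up gives 4, 7, 3, 12, 8 = 34 seats, so the divisor must be adjusted.
With modified divisor 6500: modified quotas North 3.518, South 6.270, East 2.498, West 10.361, Central 6.741.
Rounding up: North 4, South 7, East 3, West 11, Central 7 (total 32).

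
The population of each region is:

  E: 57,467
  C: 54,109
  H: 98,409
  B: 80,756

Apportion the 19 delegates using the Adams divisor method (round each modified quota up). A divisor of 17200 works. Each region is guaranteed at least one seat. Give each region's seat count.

E: 4, C: 4, H: 6, B: 5

With modified divisor 17200: modified quotas E 3.341, C 3.146, H 5.721, B 4.695.
Rounding up: E 4, C 4, H 6, B 5 (total 19).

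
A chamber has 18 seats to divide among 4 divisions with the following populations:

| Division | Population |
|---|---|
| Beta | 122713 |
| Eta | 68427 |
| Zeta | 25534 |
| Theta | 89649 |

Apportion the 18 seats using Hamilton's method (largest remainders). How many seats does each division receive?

The standard divisor is 306323/18 ≈ 17017.944.
Standard quotas: Beta 7.2108, Eta 4.0209, Zeta 1.5004, Theta 5.2679.
Lower quotas: Beta 7, Eta 4, Zeta 1, Theta 5 (sum 17, leaving 1 seat).
Remainders in descending order: Zeta 0.5004, Theta 0.2679, Beta 0.2108, Eta 0.0209.
Largest remainder: Zeta receives the extra seat.

Beta: 7; Eta: 4; Zeta: 2; Theta: 5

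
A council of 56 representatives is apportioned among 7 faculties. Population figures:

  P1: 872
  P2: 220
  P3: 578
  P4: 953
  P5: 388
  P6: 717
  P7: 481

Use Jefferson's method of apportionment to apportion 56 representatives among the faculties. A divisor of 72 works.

With modified divisor 72: modified quotas P1 12.111, P2 3.056, P3 8.028, P4 13.236, P5 5.389, P6 9.958, P7 6.681.
Rounding down: P1 12, P2 3, P3 8, P4 13, P5 5, P6 9, P7 6 (total 56).

P1=12, P2=3, P3=8, P4=13, P5=5, P6=9, P7=6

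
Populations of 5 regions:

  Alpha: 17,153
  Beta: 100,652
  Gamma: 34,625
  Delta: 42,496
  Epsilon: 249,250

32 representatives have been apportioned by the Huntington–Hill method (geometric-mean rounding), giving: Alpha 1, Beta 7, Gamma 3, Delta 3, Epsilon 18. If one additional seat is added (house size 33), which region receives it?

Epsilon

Priority for the next seat is population ÷ (√(s·(s+1))).
Priorities: Alpha 12129.003, Beta 13450.189, Gamma 9995.377, Delta 12267.539, Epsilon 13477.896.
Highest priority: Epsilon.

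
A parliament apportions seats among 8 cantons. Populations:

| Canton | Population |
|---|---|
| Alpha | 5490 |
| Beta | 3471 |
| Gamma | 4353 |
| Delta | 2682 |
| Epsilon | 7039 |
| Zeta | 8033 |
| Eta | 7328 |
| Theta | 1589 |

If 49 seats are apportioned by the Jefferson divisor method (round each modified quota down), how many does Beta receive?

Standard divisor 39985/49 ≈ 816.02; standard quotas: Alpha 6.728, Beta 4.254, Gamma 5.334, Delta 3.287, Epsilon 8.626, Zeta 9.844, Eta 8.980, Theta 1.947.
Rounding down gives 6, 4, 5, 3, 8, 9, 8, 1 = 44 seats, so the divisor must be adjusted.
With modified divisor 760: modified quotas Alpha 7.224, Beta 4.567, Gamma 5.728, Delta 3.529, Epsilon 9.262, Zeta 10.570, Eta 9.642, Theta 2.091.
Rounding down: Alpha 7, Beta 4, Gamma 5, Delta 3, Epsilon 9, Zeta 10, Eta 9, Theta 2 (total 49).
Beta receives 4.

4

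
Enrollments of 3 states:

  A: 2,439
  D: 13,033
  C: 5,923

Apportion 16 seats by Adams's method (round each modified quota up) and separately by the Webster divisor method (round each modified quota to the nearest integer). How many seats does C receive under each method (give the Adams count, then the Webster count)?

Adams: A 2, D 9, C 5.
Webster: A 2, D 10, C 4.
C gets 5 under Adams and 4 under Webster.

5 and 4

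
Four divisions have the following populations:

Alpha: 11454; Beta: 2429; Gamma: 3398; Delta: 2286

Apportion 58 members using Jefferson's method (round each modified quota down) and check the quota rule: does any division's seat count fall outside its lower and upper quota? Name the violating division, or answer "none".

Alpha

Standard quotas: Alpha 33.952, Beta 7.200, Gamma 10.072, Delta 6.776.
Jefferson allocation: Alpha 35, Beta 7, Gamma 10, Delta 6.
Alpha has quota 33.952 (lower 33, upper 34) but receives 35 — outside the quota interval.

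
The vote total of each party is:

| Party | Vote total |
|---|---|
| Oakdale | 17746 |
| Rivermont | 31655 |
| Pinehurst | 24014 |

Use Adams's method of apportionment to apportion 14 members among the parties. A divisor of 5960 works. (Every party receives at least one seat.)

With modified divisor 5960: modified quotas Oakdale 2.978, Rivermont 5.311, Pinehurst 4.029.
Rounding up: Oakdale 3, Rivermont 6, Pinehurst 5 (total 14).

Oakdale 3, Rivermont 6, Pinehurst 5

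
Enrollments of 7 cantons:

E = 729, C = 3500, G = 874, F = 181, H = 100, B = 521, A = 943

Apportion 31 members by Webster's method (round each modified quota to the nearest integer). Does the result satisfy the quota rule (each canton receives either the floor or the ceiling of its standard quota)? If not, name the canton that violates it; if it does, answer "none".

Standard quotas: E 3.300, C 15.844, G 3.956, F 0.819, H 0.453, B 2.358, A 4.269.
Webster allocation: E 3, C 17, G 4, F 1, H 0, B 2, A 4.
C has quota 15.844 (lower 15, upper 16) but receives 17 — outside the quota interval.

C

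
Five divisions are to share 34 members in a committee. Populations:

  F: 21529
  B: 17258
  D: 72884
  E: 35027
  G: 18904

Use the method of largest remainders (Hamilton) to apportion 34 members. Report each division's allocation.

Standard divisor: 165602 ÷ 34 ≈ 4870.647.
Standard quotas: F 4.4202, B 3.5433, D 14.9639, E 7.1914, G 3.8812.
Lower quotas: F 4, B 3, D 14, E 7, G 3 (sum 31, leaving 3 seats).
Remainders in descending order: D 0.9639, G 0.8812, B 0.5433, F 0.4202, E 0.1914.
The surplus seats go to D, G, B.

F: 4, B: 4, D: 15, E: 7, G: 4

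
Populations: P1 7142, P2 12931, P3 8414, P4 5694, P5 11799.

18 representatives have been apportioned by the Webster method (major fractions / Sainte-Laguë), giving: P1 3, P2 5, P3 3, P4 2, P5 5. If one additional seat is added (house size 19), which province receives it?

P3

Priority for the next seat is population ÷ (current seats + 0.5).
Priorities: P1 2040.571, P2 2351.091, P3 2404.000, P4 2277.600, P5 2145.273.
Highest priority: P3.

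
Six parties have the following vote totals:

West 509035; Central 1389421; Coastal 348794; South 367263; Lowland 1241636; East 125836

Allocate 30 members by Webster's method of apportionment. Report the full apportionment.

Standard divisor 3981985/30 ≈ 132732.833; standard quotas: West 3.835, Central 10.468, Coastal 2.628, South 2.767, Lowland 9.354, East 0.948.
Rounding to the nearest integer gives West 4, Central 10, Coastal 3, South 3, Lowland 9, East 1 — total 30, matching the house size, so no adjustment is needed.

West 4, Central 10, Coastal 3, South 3, Lowland 9, East 1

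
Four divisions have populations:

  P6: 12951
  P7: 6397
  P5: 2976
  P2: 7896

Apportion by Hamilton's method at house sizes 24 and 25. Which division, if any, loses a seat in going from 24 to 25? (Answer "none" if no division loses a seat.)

At 24 seats: P6 10, P7 5, P5 3, P2 6.
At 25 seats: P6 11, P7 5, P5 2, P2 7.
P5 drops from 3 to 2.

P5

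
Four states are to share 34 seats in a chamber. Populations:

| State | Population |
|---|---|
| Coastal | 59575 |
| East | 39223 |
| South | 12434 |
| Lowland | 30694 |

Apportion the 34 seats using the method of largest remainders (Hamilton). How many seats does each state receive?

Coastal 14; East 10; South 3; Lowland 7

The standard divisor is 141926/34 ≈ 4174.294.
Standard quotas: Coastal 14.2719, East 9.3963, South 2.9787, Lowland 7.3531.
Lower quotas: Coastal 14, East 9, South 2, Lowland 7 (sum 32, leaving 2 seats).
Remainders in descending order: South 0.9787, East 0.3963, Lowland 0.3531, Coastal 0.2719.
The surplus seats go to South, East.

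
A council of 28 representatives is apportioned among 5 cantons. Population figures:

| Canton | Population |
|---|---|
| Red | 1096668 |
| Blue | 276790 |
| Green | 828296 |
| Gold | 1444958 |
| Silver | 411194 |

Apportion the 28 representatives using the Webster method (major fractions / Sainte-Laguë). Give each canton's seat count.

Red 7, Blue 2, Green 6, Gold 10, Silver 3

Standard divisor 4057906/28 ≈ 144925.214; standard quotas: Red 7.567, Blue 1.910, Green 5.715, Gold 9.970, Silver 2.837.
Rounding to the nearest integer gives 8, 2, 6, 10, 3 = 29 seats, so the divisor must be adjusted.
With modified divisor 148400: modified quotas Red 7.390, Blue 1.865, Green 5.582, Gold 9.737, Silver 2.771.
Rounding to the nearest integer: Red 7, Blue 2, Green 6, Gold 10, Silver 3 (total 28).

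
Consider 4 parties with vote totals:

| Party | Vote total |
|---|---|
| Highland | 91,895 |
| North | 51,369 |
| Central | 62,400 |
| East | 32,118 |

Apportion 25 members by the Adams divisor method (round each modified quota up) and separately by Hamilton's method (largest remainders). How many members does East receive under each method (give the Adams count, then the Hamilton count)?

Adams: Highland 9, North 5, Central 7, East 4.
Hamilton: Highland 10, North 5, Central 7, East 3.
East gets 4 under Adams and 3 under Hamilton.

4 and 3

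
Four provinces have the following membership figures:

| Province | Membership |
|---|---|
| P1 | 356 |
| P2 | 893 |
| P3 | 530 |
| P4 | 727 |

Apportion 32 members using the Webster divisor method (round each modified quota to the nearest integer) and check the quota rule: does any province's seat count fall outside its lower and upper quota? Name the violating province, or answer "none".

Standard quotas: P1 4.546, P2 11.403, P3 6.768, P4 9.283.
Webster allocation: P1 5, P2 11, P3 7, P4 9.
Every allocation lies between the lower and upper quota.

none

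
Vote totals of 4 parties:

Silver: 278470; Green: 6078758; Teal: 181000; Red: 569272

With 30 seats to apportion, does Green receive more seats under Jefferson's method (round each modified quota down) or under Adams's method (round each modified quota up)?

Jefferson

Jefferson: Silver 1, Green 27, Teal 0, Red 2.
Adams: Silver 2, Green 24, Teal 1, Red 3.
Green gets 27 under Jefferson and 24 under Adams.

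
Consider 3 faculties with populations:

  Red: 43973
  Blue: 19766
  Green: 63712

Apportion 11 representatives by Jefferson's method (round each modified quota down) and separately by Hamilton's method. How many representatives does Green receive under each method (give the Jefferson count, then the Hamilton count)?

6 and 5

Jefferson: Red 4, Blue 1, Green 6.
Hamilton: Red 4, Blue 2, Green 5.
Green gets 6 under Jefferson and 5 under Hamilton.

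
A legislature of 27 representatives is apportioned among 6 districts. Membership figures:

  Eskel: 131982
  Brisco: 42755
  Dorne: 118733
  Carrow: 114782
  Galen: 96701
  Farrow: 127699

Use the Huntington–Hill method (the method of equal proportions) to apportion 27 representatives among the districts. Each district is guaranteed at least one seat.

With divisor 23706: modified quotas Eskel 5.567, Brisco 1.804, Dorne 5.009, Carrow 4.842, Galen 4.079, Farrow 5.387.
Geometric-mean thresholds: Eskel √(5·6)=5.477, Brisco √(1·2)=1.414, Dorne √(5·6)=5.477, Carrow √(4·5)=4.472, Galen √(4·5)=4.472, Farrow √(5·6)=5.477.
Each quota rounded against its threshold gives Eskel 6, Brisco 2, Dorne 5, Carrow 5, Galen 4, Farrow 5 (total 27).

Eskel 6, Brisco 2, Dorne 5, Carrow 5, Galen 4, Farrow 5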